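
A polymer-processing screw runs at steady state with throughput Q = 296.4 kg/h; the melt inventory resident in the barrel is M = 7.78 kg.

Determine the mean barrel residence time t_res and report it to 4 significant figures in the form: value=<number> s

Q_s = Q / 3600 = 296.4 / 3600 = 0.0823333 kg/s
t_res = M / Q_s = 7.78 ÷ 0.0823333 = 94.4939 s

value=94.49 s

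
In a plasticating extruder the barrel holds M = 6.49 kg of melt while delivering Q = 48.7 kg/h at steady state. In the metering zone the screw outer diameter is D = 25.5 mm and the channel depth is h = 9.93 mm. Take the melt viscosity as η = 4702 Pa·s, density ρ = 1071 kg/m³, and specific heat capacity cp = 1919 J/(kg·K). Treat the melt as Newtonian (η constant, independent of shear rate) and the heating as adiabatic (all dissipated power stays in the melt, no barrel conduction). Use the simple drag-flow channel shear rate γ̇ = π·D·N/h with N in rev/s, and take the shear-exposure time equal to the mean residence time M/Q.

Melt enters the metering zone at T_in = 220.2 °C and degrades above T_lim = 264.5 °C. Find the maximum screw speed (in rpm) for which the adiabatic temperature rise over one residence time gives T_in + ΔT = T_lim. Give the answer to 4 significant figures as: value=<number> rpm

Q_s = Q / 3600 = 48.7 / 3600 = 0.0135278 kg/s
Mean residence time: t_res = M/Q_s = 6.49 kg / 0.0135278 kg/s = 479.754 s
Convert to metres: D = 0.0255 m, h = 0.00993 m
ΔT_a = T_lim − T_in = 264.5 °C − 220.2 °C = 44.3 K
γ̇_max² = ΔT_a·ρ·cp / (η·t_res) = [44.3 × 1071 × 1919] / [4702 × 479.754] = 40.3615 s⁻²
γ̇_max = √40.3615 = 6.35307 s⁻¹
Solve γ̇ = πDN/h for N: N_max = γ̇_max·h/(π·D) = 6.35307 × 0.00993 / (π × 0.0255) = 0.787486 rev/s = 47.2492 rpm

value=47.25 rpm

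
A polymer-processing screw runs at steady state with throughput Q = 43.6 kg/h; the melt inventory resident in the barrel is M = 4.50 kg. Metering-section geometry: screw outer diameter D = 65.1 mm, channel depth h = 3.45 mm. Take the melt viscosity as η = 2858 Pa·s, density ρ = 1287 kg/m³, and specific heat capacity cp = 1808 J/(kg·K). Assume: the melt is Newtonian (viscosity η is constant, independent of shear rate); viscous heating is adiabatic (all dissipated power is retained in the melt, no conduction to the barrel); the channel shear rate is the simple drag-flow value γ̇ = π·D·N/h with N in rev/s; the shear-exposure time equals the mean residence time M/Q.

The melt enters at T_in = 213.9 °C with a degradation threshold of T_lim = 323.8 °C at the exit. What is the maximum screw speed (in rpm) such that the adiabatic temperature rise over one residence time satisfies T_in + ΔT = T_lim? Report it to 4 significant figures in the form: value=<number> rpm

value=15.71 rpm

Convert throughput: Q = 43.6 kg/h = 43.6/3600 = 0.0121111 kg/s
t_res = M / Q_s = 4.50 ÷ 0.0121111 = 371.56 s
Convert to metres: D = 0.0651 m, h = 0.00345 m
ΔT_a = T_lim − T_in = 323.8 °C − 213.9 °C = 109.9 K
Invert ΔT = ηγ̇²t_res/(ρcp) for γ̇: γ̇_max² = ΔT_a ρ cp / (η t_res) = 109.9·1287·1808 / (2858·371.56) = 240.815 s⁻²
γ̇_max = sqrt(240.815) = 15.5182 s⁻¹
Solve γ̇ = πDN/h for N: N_max = γ̇_max·h/(π·D) = 15.5182 × 0.00345 / (π × 0.0651) = 0.261776 rev/s = 15.7066 rpm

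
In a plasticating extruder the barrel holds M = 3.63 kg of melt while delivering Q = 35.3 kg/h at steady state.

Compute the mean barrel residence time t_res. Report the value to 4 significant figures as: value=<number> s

value=370.2 s

Throughput in SI: Q_s = 35.3 kg/h ÷ 3600 s/h = 0.00980556 kg/s
Mean residence time: t_res = M/Q_s = 3.63 kg / 0.00980556 kg/s = 370.198 s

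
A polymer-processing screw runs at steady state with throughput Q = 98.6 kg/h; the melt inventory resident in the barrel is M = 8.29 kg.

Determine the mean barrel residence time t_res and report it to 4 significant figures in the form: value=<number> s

Q_s = Q / 3600 = 98.6 / 3600 = 0.0273889 kg/s
t_res = M / Q_s = 8.29 / 0.0273889 = 302.677 s

value=302.7 s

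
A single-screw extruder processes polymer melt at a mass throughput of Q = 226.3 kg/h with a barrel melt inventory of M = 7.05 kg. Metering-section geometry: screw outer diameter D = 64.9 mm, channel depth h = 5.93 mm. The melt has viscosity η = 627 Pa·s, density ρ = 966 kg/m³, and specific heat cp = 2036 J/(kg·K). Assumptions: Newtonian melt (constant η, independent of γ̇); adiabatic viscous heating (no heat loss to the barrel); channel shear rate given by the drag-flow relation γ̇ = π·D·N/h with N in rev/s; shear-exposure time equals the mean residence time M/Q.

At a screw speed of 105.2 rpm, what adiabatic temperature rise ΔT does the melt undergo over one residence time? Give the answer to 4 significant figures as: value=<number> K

Convert throughput: Q = 226.3 kg/h = 226.3/3600 = 0.0628611 kg/s
Mean residence time: t_res = M/Q_s = 7.05 kg / 0.0628611 kg/s = 112.152 s
Geometry in metres: D = 64.9 mm → 0.0649 m, h = 5.93 mm → 0.00593 m; screw speed N = 105.2 rpm = 1.75333 rev/s
Shear rate: γ̇ = πDN/h = π·0.0649·1.75333/0.00593 = 60.2843 s⁻¹
ΔT = η·γ̇²·t_res/(ρ·cp) = [627 × 60.2843² × 112.152] / [966 × 2036] = 129.936 K

value=129.9 K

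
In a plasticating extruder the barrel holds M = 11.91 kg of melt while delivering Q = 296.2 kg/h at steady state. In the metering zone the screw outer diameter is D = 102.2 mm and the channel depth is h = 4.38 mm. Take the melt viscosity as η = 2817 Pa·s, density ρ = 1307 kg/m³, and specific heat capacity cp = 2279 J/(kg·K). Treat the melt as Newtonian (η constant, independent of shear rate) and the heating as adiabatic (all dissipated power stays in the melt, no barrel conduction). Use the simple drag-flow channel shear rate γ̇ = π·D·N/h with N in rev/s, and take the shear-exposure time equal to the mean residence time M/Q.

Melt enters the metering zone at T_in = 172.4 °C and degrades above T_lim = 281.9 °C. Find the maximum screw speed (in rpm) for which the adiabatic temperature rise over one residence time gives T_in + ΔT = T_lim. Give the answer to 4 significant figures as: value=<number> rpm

Convert throughput: Q = 296.2 kg/h = 296.2/3600 = 0.0822778 kg/s
t_res = M / Q_s = 11.91 ÷ 0.0822778 = 144.754 s
D = 102.2 mm = 0.1022 m;  h = 4.38 mm = 0.00438 m
ΔT_a = T_lim − T_in = 281.9 °C − 172.4 °C = 109.5 K
γ̇_max² = ΔT_a·ρ·cp / (η·t_res) = [109.5 × 1307 × 2279] / [2817 × 144.754] = 799.867 s⁻²
Take the square root: γ̇_max = √(799.867) = 28.2819 s⁻¹
Solve γ̇ = πDN/h for N: N_max = γ̇_max·h/(π·D) = 28.2819 × 0.00438 / (π × 0.1022) = 0.385818 rev/s = 23.1491 rpm

value=23.15 rpm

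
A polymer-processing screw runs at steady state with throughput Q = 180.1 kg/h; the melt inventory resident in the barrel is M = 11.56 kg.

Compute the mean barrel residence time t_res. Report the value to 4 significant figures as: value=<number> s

value=231.1 s

Q_s = Q / 3600 = 180.1 / 3600 = 0.0500278 kg/s
t_res = M / Q_s = 11.56 / 0.0500278 = 231.072 s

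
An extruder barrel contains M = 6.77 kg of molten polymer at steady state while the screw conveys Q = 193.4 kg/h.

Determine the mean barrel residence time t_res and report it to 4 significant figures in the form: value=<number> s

value=126.0 s

Convert throughput: Q = 193.4 kg/h = 193.4/3600 = 0.0537222 kg/s
Mean residence time: t_res = M/Q_s = 6.77 kg / 0.0537222 kg/s = 126.019 s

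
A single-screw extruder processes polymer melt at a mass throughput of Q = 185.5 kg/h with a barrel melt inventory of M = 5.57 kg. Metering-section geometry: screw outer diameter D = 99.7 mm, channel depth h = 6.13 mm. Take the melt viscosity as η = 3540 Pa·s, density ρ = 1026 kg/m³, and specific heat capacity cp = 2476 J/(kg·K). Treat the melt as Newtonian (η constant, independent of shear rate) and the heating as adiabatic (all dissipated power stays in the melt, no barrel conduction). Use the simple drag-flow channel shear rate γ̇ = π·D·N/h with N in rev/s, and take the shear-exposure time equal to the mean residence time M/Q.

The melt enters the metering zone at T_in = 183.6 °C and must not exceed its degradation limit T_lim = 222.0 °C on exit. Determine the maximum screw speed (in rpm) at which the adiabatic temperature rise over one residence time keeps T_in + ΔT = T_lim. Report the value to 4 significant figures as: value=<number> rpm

Q_s = Q / 3600 = 185.5 / 3600 = 0.0515278 kg/s
Mean residence time: t_res = M/Q_s = 5.57 kg / 0.0515278 kg/s = 108.097 s
Convert to metres: D = 0.0997 m, h = 0.00613 m
ΔT_a = T_lim − T_in = 222.0 °C − 183.6 °C = 38.4 K
Invert ΔT = ηγ̇²t_res/(ρcp) for γ̇: γ̇_max² = ΔT_a ρ cp / (η t_res) = 38.4·1026·2476 / (3540·108.097) = 254.925 s⁻²
γ̇_max = sqrt(254.925) = 15.9664 s⁻¹
Solve γ̇ = πDN/h for N: N_max = γ̇_max·h/(π·D) = 15.9664 × 0.00613 / (π × 0.0997) = 0.31248 rev/s = 18.7488 rpm

value=18.75 rpm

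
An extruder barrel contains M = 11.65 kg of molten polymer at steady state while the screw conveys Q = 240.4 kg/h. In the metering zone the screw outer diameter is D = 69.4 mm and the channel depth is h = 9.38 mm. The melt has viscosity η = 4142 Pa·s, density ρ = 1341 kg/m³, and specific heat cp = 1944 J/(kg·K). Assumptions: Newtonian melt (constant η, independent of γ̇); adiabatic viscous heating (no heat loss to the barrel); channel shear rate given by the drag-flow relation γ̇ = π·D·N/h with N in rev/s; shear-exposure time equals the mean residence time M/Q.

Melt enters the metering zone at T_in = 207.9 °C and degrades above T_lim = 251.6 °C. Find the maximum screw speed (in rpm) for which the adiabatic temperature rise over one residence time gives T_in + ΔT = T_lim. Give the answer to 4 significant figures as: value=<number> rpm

Q_s = Q / 3600 = 240.4 / 3600 = 0.0667778 kg/s
Mean residence time: t_res = M/Q_s = 11.65 kg / 0.0667778 kg/s = 174.459 s
Geometry in SI: D = 69.4 mm → 0.0694 m, h = 9.38 mm → 0.00938 m
ΔT_a = T_lim − T_in = 251.6 °C − 207.9 °C = 43.7 K
γ̇_max² = ΔT_a·ρ·cp / (η·t_res) = [43.7 × 1341 × 1944] / [4142 × 174.459] = 157.653 s⁻²
γ̇_max = √157.653 = 12.556 s⁻¹
N_max = γ̇_max h / (πD) = 12.556·0.00938/(π·0.0694) = 0.540188 rev/s → ×60 = 32.4113 rpm

value=32.41 rpm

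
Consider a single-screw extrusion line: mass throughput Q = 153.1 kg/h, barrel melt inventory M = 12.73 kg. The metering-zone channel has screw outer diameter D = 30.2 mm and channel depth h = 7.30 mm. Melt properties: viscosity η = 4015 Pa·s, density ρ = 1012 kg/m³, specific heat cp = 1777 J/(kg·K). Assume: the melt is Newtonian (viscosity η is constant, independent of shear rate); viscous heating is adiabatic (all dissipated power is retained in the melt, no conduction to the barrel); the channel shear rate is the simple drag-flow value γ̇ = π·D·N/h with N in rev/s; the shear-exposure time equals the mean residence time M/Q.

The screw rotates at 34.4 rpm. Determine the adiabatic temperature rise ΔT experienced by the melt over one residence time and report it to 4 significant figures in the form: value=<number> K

Throughput in SI: Q_s = 153.1 kg/h ÷ 3600 s/h = 0.0425278 kg/s
t_res = M / Q_s = 12.73 / 0.0425278 = 299.334 s
Convert to SI: D = 0.0302 m, h = 0.0073 m, N = 34.4/60 = 0.573333 rev/s
γ̇ = π·D·N / h = π · 0.0302 · 0.573333 / 0.0073 = 7.45146 s⁻¹
ΔT = η·γ̇²·t_res / (ρ·cp) = 4015 · (7.45146)² · 299.334 / (1012 · 1777) = 37.107 K

value=37.11 K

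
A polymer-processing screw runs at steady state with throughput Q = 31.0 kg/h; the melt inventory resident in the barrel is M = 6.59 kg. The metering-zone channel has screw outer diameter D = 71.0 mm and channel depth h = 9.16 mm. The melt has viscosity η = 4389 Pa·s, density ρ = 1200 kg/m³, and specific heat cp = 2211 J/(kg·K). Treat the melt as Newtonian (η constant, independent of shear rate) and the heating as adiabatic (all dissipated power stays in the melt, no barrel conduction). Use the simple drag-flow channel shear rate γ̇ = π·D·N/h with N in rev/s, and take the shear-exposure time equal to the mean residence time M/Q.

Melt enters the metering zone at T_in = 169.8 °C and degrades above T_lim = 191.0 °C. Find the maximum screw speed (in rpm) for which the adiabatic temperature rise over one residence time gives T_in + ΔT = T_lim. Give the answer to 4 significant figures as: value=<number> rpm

Q_s = Q / 3600 = 31.0 / 3600 = 0.00861111 kg/s
t_res = M / Q_s = 6.59 / 0.00861111 = 765.29 s
D = 71.0 mm = 0.071 m;  h = 9.16 mm = 0.00916 m
ΔT_a = T_lim − T_in = 191.0 − 169.8 = 21.2 K
γ̇_max² = ΔT_a·ρ·cp / (η·t_res) = [21.2 × 1200 × 2211] / [4389 × 765.29] = 16.7461 s⁻²
γ̇_max = sqrt(16.7461) = 4.0922 s⁻¹
Solve γ̇ = πDN/h for N: N_max = γ̇_max·h/(π·D) = 4.0922 × 0.00916 / (π × 0.071) = 0.168052 rev/s = 10.0831 rpm

value=10.08 rpm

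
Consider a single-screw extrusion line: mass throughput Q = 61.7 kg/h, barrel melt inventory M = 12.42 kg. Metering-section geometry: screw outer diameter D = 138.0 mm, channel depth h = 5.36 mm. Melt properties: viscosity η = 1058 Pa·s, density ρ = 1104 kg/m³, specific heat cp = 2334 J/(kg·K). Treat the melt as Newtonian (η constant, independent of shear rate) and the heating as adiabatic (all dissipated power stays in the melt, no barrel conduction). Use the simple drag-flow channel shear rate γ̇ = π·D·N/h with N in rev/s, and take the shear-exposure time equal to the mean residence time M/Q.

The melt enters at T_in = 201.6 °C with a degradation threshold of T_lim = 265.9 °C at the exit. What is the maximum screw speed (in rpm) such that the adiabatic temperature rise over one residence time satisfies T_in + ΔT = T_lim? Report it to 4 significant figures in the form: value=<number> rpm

value=10.90 rpm

Throughput in SI: Q_s = 61.7 kg/h ÷ 3600 s/h = 0.0171389 kg/s
t_res = M / Q_s = 12.42 / 0.0171389 = 724.668 s
Geometry in SI: D = 138.0 mm → 0.138 m, h = 5.36 mm → 0.00536 m
Allowable rise: ΔT_a = T_lim − T_in = 265.9 − 201.6 = 64.3 K
γ̇_max² = ΔT_a·ρ·cp / (η·t_res) = [64.3 × 1104 × 2334] / [1058 × 724.668] = 216.101 s⁻²
Take the square root: γ̇_max = √(216.101) = 14.7004 s⁻¹
N_max = γ̇_max·h / (π·D) = 14.7004 · 0.00536 / (π · 0.138) = 0.181746 rev/s = 10.9047 rpm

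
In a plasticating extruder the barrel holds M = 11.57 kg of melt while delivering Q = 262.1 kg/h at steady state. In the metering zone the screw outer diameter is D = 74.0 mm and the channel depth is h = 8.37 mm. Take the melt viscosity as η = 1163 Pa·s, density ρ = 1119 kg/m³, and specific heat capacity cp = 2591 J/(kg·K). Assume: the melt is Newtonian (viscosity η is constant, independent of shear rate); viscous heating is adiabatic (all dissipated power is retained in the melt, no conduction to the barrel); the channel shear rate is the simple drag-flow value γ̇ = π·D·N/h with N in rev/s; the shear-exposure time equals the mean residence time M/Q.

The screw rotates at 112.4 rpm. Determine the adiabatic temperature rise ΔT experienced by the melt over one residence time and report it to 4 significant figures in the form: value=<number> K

Q_s = Q / 3600 = 262.1 / 3600 = 0.0728056 kg/s
t_res = M / Q_s = 11.57 / 0.0728056 = 158.916 s
Convert to SI: D = 0.074 m, h = 0.00837 m, N = 112.4/60 = 1.87333 rev/s
Shear rate: γ̇ = πDN/h = π·0.074·1.87333/0.00837 = 52.0321 s⁻¹
ΔT = η·γ̇²·t_res / (ρ·cp) = 1163 · (52.0321)² · 158.916 / (1119 · 2591) = 172.581 K

value=172.6 K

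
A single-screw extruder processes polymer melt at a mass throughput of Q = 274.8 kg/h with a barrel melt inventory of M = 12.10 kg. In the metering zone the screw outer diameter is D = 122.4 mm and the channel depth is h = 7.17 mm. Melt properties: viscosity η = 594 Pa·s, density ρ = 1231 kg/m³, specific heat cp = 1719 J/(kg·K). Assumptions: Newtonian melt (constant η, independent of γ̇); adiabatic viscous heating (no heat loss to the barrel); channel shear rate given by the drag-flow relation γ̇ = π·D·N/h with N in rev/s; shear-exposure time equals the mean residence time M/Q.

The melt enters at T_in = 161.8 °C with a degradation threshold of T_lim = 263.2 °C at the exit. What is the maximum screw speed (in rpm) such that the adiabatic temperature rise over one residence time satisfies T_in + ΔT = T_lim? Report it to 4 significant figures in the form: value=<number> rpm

value=53.41 rpm

Throughput in SI: Q_s = 274.8 kg/h ÷ 3600 s/h = 0.0763333 kg/s
Mean residence time: t_res = M/Q_s = 12.10 kg / 0.0763333 kg/s = 158.515 s
D = 122.4 mm = 0.1224 m;  h = 7.17 mm = 0.00717 m
ΔT_a = T_lim − T_in = 263.2 °C − 161.8 °C = 101.4 K
γ̇_max² = ΔT_a·ρ·cp/(η·t_res) = 101.4·1231·1719/(594·158.515) = 2278.84 s⁻²
γ̇_max = √2278.84 = 47.7372 s⁻¹
N_max = γ̇_max·h / (π·D) = 47.7372 · 0.00717 / (π · 0.1224) = 0.890113 rev/s = 53.4068 rpm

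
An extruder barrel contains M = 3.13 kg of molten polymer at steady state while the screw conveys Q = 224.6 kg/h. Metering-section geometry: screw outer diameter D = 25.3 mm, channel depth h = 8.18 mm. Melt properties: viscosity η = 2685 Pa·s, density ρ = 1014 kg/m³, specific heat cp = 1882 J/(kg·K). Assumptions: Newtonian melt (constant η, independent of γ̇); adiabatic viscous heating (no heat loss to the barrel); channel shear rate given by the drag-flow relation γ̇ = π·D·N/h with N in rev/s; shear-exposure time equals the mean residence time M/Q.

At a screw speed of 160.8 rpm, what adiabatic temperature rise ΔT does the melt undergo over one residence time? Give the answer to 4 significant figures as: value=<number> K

value=47.87 K

Q_s = Q / 3600 = 224.6 / 3600 = 0.0623889 kg/s
t_res = M / Q_s = 3.13 ÷ 0.0623889 = 50.1692 s
D = 25.3 mm = 0.0253 m;  h = 8.18 mm = 0.00818 m;  N = 160.8 rpm / 60 = 2.68 rev/s
γ̇ = π D N / h = (π)(0.0253)(2.68) / 0.00818 = 26.0407 s⁻¹
ΔT = η·γ̇²·t_res / (ρ·cp) = 2685 · (26.0407)² · 50.1692 / (1014 · 1882) = 47.866 K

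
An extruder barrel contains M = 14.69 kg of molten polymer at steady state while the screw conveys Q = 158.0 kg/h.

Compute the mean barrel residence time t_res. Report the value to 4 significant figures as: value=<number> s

Q_s = Q / 3600 = 158.0 / 3600 = 0.0438889 kg/s
t_res = M / Q_s = 14.69 / 0.0438889 = 334.709 s

value=334.7 s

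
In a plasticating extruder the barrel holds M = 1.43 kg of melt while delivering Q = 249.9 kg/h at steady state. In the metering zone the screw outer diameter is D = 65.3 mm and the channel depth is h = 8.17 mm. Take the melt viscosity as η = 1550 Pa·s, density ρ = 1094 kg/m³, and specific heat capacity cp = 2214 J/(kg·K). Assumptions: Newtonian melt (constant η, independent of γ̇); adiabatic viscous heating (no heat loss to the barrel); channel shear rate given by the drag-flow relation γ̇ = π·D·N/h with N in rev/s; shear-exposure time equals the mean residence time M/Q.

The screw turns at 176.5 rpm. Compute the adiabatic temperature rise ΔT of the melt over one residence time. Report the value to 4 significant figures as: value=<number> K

value=71.92 K

Q_s = Q / 3600 = 249.9 / 3600 = 0.0694167 kg/s
Mean residence time: t_res = M/Q_s = 1.43 kg / 0.0694167 kg/s = 20.6002 s
D = 65.3 mm = 0.0653 m;  h = 8.17 mm = 0.00817 m;  N = 176.5 rpm / 60 = 2.94167 rev/s
Shear rate: γ̇ = πDN/h = π·0.0653·2.94167/0.00817 = 73.8643 s⁻¹
Adiabatic rise: ΔT = η γ̇² t_res / (ρ cp) = 1550·(73.8643)²·20.6002 / (1094·2214) = 71.9247 K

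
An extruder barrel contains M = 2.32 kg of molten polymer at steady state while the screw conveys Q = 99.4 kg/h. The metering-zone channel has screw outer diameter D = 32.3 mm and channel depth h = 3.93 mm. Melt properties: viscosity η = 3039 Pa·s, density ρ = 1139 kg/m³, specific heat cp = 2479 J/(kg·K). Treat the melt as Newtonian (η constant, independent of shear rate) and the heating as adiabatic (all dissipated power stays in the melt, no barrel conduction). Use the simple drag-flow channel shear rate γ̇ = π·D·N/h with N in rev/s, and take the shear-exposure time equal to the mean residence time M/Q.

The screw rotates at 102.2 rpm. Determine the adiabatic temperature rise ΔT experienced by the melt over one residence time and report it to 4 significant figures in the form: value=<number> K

value=174.9 K

Throughput in SI: Q_s = 99.4 kg/h ÷ 3600 s/h = 0.0276111 kg/s
t_res = M / Q_s = 2.32 / 0.0276111 = 84.0241 s
Geometry in metres: D = 32.3 mm → 0.0323 m, h = 3.93 mm → 0.00393 m; screw speed N = 102.2 rpm = 1.70333 rev/s
γ̇ = π D N / h = (π)(0.0323)(1.70333) / 0.00393 = 43.9804 s⁻¹
ΔT = η·γ̇²·t_res / (ρ·cp) = 3039 · (43.9804)² · 84.0241 / (1139 · 2479) = 174.926 K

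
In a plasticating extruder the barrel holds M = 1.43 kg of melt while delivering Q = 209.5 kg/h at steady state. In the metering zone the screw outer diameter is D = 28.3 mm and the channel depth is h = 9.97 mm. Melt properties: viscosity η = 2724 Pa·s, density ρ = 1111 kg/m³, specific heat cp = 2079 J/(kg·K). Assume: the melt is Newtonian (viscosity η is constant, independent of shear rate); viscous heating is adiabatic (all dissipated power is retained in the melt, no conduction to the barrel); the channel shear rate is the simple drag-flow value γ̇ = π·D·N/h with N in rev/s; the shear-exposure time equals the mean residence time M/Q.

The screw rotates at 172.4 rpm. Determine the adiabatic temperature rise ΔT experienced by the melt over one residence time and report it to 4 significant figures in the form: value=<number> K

Q_s = Q / 3600 = 209.5 / 3600 = 0.0581944 kg/s
t_res = M / Q_s = 1.43 ÷ 0.0581944 = 24.5728 s
D = 28.3 mm = 0.0283 m;  h = 9.97 mm = 0.00997 m;  N = 172.4 rpm / 60 = 2.87333 rev/s
Shear rate: γ̇ = πDN/h = π·0.0283·2.87333/0.00997 = 25.6228 s⁻¹
ΔT = η·γ̇²·t_res / (ρ·cp) = 2724 · (25.6228)² · 24.5728 / (1111 · 2079) = 19.026 K

value=19.03 K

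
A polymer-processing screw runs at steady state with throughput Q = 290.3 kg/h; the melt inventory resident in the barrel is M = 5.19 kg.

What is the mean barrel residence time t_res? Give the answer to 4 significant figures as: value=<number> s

value=64.36 s

Q_s = Q / 3600 = 290.3 / 3600 = 0.0806389 kg/s
t_res = M / Q_s = 5.19 ÷ 0.0806389 = 64.361 s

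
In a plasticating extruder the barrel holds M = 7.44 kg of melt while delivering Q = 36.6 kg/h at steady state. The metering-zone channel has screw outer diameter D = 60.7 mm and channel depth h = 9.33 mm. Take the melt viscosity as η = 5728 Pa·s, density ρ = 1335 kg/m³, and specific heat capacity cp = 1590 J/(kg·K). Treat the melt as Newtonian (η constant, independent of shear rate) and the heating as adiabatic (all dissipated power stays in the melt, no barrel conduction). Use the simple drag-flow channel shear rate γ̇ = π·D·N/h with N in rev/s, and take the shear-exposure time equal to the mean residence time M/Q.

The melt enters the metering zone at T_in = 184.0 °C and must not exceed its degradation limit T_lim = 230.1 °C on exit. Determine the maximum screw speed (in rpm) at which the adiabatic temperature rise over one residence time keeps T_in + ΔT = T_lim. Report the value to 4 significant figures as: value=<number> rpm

Convert throughput: Q = 36.6 kg/h = 36.6/3600 = 0.0101667 kg/s
Mean residence time: t_res = M/Q_s = 7.44 kg / 0.0101667 kg/s = 731.803 s
Geometry in SI: D = 60.7 mm → 0.0607 m, h = 9.33 mm → 0.00933 m
Allowable rise: ΔT_a = T_lim − T_in = 230.1 − 184.0 = 46.1 K
Invert ΔT = ηγ̇²t_res/(ρcp) for γ̇: γ̇_max² = ΔT_a ρ cp / (η t_res) = 46.1·1335·1590 / (5728·731.803) = 23.3444 s⁻²
Take the square root: γ̇_max = √(23.3444) = 4.8316 s⁻¹
N_max = γ̇_max·h / (π·D) = 4.8316 · 0.00933 / (π · 0.0607) = 0.236393 rev/s = 14.1836 rpm

value=14.18 rpm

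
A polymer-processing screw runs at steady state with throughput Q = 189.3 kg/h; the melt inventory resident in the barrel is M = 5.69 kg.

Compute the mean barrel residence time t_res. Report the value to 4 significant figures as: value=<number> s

value=108.2 s

Q_s = Q / 3600 = 189.3 / 3600 = 0.0525833 kg/s
t_res = M / Q_s = 5.69 / 0.0525833 = 108.209 s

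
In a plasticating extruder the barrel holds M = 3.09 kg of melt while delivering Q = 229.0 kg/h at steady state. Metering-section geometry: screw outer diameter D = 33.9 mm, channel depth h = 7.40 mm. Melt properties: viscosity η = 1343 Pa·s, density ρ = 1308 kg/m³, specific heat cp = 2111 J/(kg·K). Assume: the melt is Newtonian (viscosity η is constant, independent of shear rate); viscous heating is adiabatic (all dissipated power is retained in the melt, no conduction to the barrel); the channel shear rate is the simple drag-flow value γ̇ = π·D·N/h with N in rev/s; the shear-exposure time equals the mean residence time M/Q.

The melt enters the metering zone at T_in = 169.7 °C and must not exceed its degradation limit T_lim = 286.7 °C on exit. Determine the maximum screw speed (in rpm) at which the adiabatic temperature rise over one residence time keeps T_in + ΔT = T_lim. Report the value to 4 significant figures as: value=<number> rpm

value=293.4 rpm

Q_s = Q / 3600 = 229.0 / 3600 = 0.0636111 kg/s
Mean residence time: t_res = M/Q_s = 3.09 kg / 0.0636111 kg/s = 48.5764 s
Convert to metres: D = 0.0339 m, h = 0.0074 m
ΔT_a = T_lim − T_in = 286.7 °C − 169.7 °C = 117 K
γ̇_max² = ΔT_a·ρ·cp / (η·t_res) = [117 × 1308 × 2111] / [1343 × 48.5764] = 4952 s⁻²
γ̇_max = sqrt(4952) = 70.3704 s⁻¹
N_max = γ̇_max·h / (π·D) = 70.3704 · 0.0074 / (π · 0.0339) = 4.88959 rev/s = 293.375 rpm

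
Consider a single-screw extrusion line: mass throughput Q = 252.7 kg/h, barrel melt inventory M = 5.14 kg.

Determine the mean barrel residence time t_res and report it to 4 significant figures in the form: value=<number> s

value=73.23 s

Throughput in SI: Q_s = 252.7 kg/h ÷ 3600 s/h = 0.0701944 kg/s
Mean residence time: t_res = M/Q_s = 5.14 kg / 0.0701944 kg/s = 73.2252 s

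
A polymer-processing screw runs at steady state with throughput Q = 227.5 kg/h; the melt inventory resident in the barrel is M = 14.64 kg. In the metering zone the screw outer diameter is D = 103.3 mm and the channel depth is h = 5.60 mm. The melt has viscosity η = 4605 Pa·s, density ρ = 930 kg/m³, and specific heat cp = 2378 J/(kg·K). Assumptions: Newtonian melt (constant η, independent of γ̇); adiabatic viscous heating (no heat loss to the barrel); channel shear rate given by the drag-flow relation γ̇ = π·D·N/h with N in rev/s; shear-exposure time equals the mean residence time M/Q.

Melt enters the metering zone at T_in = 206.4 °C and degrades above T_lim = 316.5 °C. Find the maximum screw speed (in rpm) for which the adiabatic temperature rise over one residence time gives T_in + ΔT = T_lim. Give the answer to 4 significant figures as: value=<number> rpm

value=15.64 rpm

Throughput in SI: Q_s = 227.5 kg/h ÷ 3600 s/h = 0.0631944 kg/s
t_res = M / Q_s = 14.64 / 0.0631944 = 231.666 s
Geometry in SI: D = 103.3 mm → 0.1033 m, h = 5.60 mm → 0.0056 m
Allowable rise: ΔT_a = T_lim − T_in = 316.5 − 206.4 = 110.1 K
γ̇_max² = ΔT_a·ρ·cp/(η·t_res) = 110.1·930·2378/(4605·231.666) = 228.239 s⁻²
γ̇_max = sqrt(228.239) = 15.1076 s⁻¹
N_max = γ̇_max·h / (π·D) = 15.1076 · 0.0056 / (π · 0.1033) = 0.260695 rev/s = 15.6417 rpm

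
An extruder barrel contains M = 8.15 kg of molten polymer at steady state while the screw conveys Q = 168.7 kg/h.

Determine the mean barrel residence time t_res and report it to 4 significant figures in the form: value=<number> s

value=173.9 s

Throughput in SI: Q_s = 168.7 kg/h ÷ 3600 s/h = 0.0468611 kg/s
t_res = M / Q_s = 8.15 / 0.0468611 = 173.918 s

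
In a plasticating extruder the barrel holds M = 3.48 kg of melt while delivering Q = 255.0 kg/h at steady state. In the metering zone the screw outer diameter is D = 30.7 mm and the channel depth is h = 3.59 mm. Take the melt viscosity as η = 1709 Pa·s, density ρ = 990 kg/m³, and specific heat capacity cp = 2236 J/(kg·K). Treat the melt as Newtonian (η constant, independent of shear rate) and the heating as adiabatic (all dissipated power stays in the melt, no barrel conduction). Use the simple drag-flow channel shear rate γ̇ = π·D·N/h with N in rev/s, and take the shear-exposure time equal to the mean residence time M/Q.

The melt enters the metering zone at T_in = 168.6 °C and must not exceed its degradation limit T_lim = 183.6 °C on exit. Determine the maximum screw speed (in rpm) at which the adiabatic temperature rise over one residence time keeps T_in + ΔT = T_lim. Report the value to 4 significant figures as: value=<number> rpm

value=44.41 rpm

Throughput in SI: Q_s = 255.0 kg/h ÷ 3600 s/h = 0.0708333 kg/s
t_res = M / Q_s = 3.48 / 0.0708333 = 49.1294 s
Convert to metres: D = 0.0307 m, h = 0.00359 m
ΔT_a = T_lim − T_in = 183.6 − 168.6 = 15 K
Invert ΔT = ηγ̇²t_res/(ρcp) for γ̇: γ̇_max² = ΔT_a ρ cp / (η t_res) = 15·990·2236 / (1709·49.1294) = 395.471 s⁻²
γ̇_max = sqrt(395.471) = 19.8865 s⁻¹
Solve γ̇ = πDN/h for N: N_max = γ̇_max·h/(π·D) = 19.8865 × 0.00359 / (π × 0.0307) = 0.740225 rev/s = 44.4135 rpm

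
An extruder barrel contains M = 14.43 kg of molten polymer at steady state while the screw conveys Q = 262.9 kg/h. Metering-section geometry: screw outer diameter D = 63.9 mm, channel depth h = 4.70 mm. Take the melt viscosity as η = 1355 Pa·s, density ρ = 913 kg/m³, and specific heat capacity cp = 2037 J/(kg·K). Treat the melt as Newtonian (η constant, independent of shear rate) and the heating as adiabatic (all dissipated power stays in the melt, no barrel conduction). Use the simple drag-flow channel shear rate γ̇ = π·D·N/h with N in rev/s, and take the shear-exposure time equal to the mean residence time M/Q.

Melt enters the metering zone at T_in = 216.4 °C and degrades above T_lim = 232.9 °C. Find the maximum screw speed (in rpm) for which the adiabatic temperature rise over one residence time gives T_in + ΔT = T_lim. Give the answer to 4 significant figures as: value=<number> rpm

value=15.04 rpm

Q_s = Q / 3600 = 262.9 / 3600 = 0.0730278 kg/s
Mean residence time: t_res = M/Q_s = 14.43 kg / 0.0730278 kg/s = 197.596 s
Geometry in SI: D = 63.9 mm → 0.0639 m, h = 4.70 mm → 0.0047 m
ΔT_a = T_lim − T_in = 232.9 − 216.4 = 16.5 K
Invert ΔT = ηγ̇²t_res/(ρcp) for γ̇: γ̇_max² = ΔT_a ρ cp / (η t_res) = 16.5·913·2037 / (1355·197.596) = 114.612 s⁻²
Take the square root: γ̇_max = √(114.612) = 10.7057 s⁻¹
Solve γ̇ = πDN/h for N: N_max = γ̇_max·h/(π·D) = 10.7057 × 0.0047 / (π × 0.0639) = 0.250646 rev/s = 15.0388 rpm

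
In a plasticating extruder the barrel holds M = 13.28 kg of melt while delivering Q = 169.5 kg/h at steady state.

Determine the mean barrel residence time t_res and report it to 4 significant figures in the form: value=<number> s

Convert throughput: Q = 169.5 kg/h = 169.5/3600 = 0.0470833 kg/s
t_res = M / Q_s = 13.28 ÷ 0.0470833 = 282.053 s

value=282.1 s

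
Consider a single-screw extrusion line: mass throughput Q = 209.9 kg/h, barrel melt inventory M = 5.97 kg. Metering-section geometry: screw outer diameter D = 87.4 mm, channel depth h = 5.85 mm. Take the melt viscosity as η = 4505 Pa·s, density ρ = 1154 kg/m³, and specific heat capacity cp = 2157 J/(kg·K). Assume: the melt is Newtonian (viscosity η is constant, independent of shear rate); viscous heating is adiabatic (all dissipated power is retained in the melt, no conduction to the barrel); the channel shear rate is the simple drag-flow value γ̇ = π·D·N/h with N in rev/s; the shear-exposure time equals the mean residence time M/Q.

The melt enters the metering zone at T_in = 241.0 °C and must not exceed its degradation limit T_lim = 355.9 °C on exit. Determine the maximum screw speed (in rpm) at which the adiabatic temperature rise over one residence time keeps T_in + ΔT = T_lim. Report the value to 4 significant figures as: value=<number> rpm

Q_s = Q / 3600 = 209.9 / 3600 = 0.0583056 kg/s
t_res = M / Q_s = 5.97 / 0.0583056 = 102.392 s
Geometry in SI: D = 87.4 mm → 0.0874 m, h = 5.85 mm → 0.00585 m
Allowable rise: ΔT_a = T_lim − T_in = 355.9 − 241.0 = 114.9 K
Invert ΔT = ηγ̇²t_res/(ρcp) for γ̇: γ̇_max² = ΔT_a ρ cp / (η t_res) = 114.9·1154·2157 / (4505·102.392) = 620.036 s⁻²
γ̇_max = sqrt(620.036) = 24.9005 s⁻¹
N_max = γ̇_max·h / (π·D) = 24.9005 · 0.00585 / (π · 0.0874) = 0.530521 rev/s = 31.8313 rpm

value=31.83 rpm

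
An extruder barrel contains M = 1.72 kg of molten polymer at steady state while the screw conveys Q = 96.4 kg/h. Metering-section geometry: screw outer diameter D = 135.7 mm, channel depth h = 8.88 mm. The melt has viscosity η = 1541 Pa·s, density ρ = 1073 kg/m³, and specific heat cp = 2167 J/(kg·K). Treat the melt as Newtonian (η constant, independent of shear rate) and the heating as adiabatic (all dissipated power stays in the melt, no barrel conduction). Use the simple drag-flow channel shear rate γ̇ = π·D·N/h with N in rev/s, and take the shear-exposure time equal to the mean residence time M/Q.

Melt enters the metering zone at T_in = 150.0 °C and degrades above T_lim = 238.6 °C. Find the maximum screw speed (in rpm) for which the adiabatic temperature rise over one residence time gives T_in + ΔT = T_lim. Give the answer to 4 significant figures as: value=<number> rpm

Convert throughput: Q = 96.4 kg/h = 96.4/3600 = 0.0267778 kg/s
t_res = M / Q_s = 1.72 ÷ 0.0267778 = 64.2324 s
Convert to metres: D = 0.1357 m, h = 0.00888 m
ΔT_a = T_lim − T_in = 238.6 °C − 150.0 °C = 88.6 K
γ̇_max² = ΔT_a·ρ·cp / (η·t_res) = [88.6 × 1073 × 2167] / [1541 × 64.2324] = 2081.31 s⁻²
Take the square root: γ̇_max = √(2081.31) = 45.6213 s⁻¹
N_max = γ̇_max·h / (π·D) = 45.6213 · 0.00888 / (π · 0.1357) = 0.950279 rev/s = 57.0167 rpm

value=57.02 rpm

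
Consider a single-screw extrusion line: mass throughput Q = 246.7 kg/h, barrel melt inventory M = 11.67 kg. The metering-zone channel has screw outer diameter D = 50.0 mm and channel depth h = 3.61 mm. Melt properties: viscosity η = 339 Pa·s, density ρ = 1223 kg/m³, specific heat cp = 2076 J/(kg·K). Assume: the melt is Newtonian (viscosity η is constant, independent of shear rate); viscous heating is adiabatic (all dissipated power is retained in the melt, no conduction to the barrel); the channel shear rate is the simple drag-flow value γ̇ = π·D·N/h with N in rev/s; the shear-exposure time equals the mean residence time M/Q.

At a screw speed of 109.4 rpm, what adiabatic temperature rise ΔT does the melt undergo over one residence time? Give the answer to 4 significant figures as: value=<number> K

Convert throughput: Q = 246.7 kg/h = 246.7/3600 = 0.0685278 kg/s
Mean residence time: t_res = M/Q_s = 11.67 kg / 0.0685278 kg/s = 170.296 s
Geometry in metres: D = 50.0 mm → 0.05 m, h = 3.61 mm → 0.00361 m; screw speed N = 109.4 rpm = 1.82333 rev/s
γ̇ = π·D·N / h = π · 0.05 · 1.82333 / 0.00361 = 79.3375 s⁻¹
ΔT = η·γ̇²·t_res / (ρ·cp) = 339 · (79.3375)² · 170.296 / (1223 · 2076) = 143.122 K

value=143.1 K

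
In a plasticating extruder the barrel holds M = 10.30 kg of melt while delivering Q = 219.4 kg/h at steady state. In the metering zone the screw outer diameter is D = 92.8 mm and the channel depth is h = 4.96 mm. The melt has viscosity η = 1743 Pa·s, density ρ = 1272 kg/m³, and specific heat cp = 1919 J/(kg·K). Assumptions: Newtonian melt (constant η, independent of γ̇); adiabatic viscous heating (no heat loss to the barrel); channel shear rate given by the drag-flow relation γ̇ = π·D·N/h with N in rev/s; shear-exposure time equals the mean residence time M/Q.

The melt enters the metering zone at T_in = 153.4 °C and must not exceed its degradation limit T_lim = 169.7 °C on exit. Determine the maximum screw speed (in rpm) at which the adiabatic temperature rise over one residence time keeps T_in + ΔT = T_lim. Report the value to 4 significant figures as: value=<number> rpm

Throughput in SI: Q_s = 219.4 kg/h ÷ 3600 s/h = 0.0609444 kg/s
Mean residence time: t_res = M/Q_s = 10.30 kg / 0.0609444 kg/s = 169.006 s
Geometry in SI: D = 92.8 mm → 0.0928 m, h = 4.96 mm → 0.00496 m
Allowable rise: ΔT_a = T_lim − T_in = 169.7 − 153.4 = 16.3 K
Invert ΔT = ηγ̇²t_res/(ρcp) for γ̇: γ̇_max² = ΔT_a ρ cp / (η t_res) = 16.3·1272·1919 / (1743·169.006) = 135.067 s⁻²
Take the square root: γ̇_max = √(135.067) = 11.6218 s⁻¹
N_max = γ̇_max h / (πD) = 11.6218·0.00496/(π·0.0928) = 0.197724 rev/s → ×60 = 11.8634 rpm

value=11.86 rpm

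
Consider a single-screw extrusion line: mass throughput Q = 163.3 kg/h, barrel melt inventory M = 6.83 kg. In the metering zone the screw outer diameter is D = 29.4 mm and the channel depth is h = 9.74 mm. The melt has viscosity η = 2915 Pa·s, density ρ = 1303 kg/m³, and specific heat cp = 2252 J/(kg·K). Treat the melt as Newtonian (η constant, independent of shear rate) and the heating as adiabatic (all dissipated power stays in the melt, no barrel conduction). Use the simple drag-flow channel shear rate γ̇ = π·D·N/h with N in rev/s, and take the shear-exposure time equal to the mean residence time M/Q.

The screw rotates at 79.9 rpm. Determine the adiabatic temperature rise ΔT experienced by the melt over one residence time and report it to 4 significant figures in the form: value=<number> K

value=23.85 K

Throughput in SI: Q_s = 163.3 kg/h ÷ 3600 s/h = 0.0453611 kg/s
t_res = M / Q_s = 6.83 ÷ 0.0453611 = 150.57 s
D = 29.4 mm = 0.0294 m;  h = 9.74 mm = 0.00974 m;  N = 79.9 rpm / 60 = 1.33167 rev/s
Shear rate: γ̇ = πDN/h = π·0.0294·1.33167/0.00974 = 12.628 s⁻¹
ΔT = η·γ̇²·t_res/(ρ·cp) = [2915 × 12.628² × 150.57] / [1303 × 2252] = 23.8523 K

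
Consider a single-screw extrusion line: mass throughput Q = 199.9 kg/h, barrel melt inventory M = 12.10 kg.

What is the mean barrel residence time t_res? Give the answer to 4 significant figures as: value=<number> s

Convert throughput: Q = 199.9 kg/h = 199.9/3600 = 0.0555278 kg/s
Mean residence time: t_res = M/Q_s = 12.10 kg / 0.0555278 kg/s = 217.909 s

value=217.9 s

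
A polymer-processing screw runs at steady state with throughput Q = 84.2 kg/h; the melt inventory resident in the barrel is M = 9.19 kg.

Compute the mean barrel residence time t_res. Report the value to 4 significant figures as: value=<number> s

value=392.9 s

Throughput in SI: Q_s = 84.2 kg/h ÷ 3600 s/h = 0.0233889 kg/s
Mean residence time: t_res = M/Q_s = 9.19 kg / 0.0233889 kg/s = 392.922 s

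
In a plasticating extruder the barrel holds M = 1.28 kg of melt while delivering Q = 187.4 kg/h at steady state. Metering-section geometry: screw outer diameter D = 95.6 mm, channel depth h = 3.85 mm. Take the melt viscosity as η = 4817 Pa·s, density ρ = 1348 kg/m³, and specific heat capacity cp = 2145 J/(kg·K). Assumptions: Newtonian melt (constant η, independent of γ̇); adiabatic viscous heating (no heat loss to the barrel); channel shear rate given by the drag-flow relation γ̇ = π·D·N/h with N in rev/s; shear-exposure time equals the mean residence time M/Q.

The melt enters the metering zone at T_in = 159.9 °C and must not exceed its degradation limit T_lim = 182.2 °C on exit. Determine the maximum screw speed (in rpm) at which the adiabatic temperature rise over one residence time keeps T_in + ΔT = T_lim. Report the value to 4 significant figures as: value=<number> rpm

Q_s = Q / 3600 = 187.4 / 3600 = 0.0520556 kg/s
t_res = M / Q_s = 1.28 ÷ 0.0520556 = 24.5891 s
Convert to metres: D = 0.0956 m, h = 0.00385 m
Allowable rise: ΔT_a = T_lim − T_in = 182.2 − 159.9 = 22.3 K
γ̇_max² = ΔT_a·ρ·cp/(η·t_res) = 22.3·1348·2145/(4817·24.5891) = 544.38 s⁻²
Take the square root: γ̇_max = √(544.38) = 23.332 s⁻¹
N_max = γ̇_max·h / (π·D) = 23.332 · 0.00385 / (π · 0.0956) = 0.299092 rev/s = 17.9455 rpm

value=17.95 rpm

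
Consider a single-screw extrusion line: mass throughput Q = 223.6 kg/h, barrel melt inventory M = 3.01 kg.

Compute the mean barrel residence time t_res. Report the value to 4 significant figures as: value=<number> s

Q_s = Q / 3600 = 223.6 / 3600 = 0.0621111 kg/s
Mean residence time: t_res = M/Q_s = 3.01 kg / 0.0621111 kg/s = 48.4615 s

value=48.46 s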